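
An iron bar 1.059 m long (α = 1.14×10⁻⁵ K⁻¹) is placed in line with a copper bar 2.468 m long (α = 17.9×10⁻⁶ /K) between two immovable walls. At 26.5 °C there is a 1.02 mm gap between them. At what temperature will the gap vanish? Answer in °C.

T = 44.6 °C

α₁L₁ = 1.20726×10⁻⁵ m/K, α₂L₂ = 4.41772×10⁻⁵ m/K → total 5.62498×10⁻⁵ m/K
ΔT = g/(α₁L₁+α₂L₂) = 1.02×10⁻³ / 5.62498×10⁻⁵ = 18.133 K
T = 26.5 + 18.133 = 44.633 °C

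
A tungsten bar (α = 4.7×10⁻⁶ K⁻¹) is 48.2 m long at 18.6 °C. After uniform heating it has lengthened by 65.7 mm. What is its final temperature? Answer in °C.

T = 309 °C

ΔL = αL₀ΔT ⇒ ΔT = ΔL / (αL₀)
ΔT = 65.7×10⁻³ m / (4.7×10⁻⁶ × 48.2 m) = 290.02 K
T = 18.6 + 290.02 = 308.62 °C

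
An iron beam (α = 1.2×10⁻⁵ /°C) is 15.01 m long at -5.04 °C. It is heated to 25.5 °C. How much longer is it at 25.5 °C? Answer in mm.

|ΔT| = |25.5 − (-5.04)| = 30.54 K
ΔL = αL₀ΔT = (1.2×10⁻⁵)(15.01)(30.54) = 5.50×10⁻³ m

ΔL = 5.50 mm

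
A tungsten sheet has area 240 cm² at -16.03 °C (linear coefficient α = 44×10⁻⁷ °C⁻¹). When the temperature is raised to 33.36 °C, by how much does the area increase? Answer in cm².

Area coefficient ≈ 2α; |ΔT| = 49.39 K
ΔA = 2αA₀ΔT = 2(44×10⁻⁷)(240)(49.39) = 0.104 cm²

ΔA = 0.104 cm²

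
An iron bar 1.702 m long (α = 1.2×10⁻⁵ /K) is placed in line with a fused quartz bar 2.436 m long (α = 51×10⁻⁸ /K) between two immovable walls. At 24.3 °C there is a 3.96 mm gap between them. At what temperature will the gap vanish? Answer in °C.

T = 207 °C

α₁L₁ = 2.0424×10⁻⁵ m/K, α₂L₂ = 1.24236×10⁻⁶ m/K → total 2.166636×10⁻⁵ m/K
ΔT = g/(α₁L₁+α₂L₂) = 3.96×10⁻³ / 2.166636×10⁻⁵ = 182.77 K
T = 24.3 + 182.77 = 207.07 °C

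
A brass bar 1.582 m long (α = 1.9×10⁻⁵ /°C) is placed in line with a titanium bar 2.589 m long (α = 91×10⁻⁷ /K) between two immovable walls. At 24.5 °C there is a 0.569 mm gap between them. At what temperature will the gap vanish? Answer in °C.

α₁L₁ = 3.0058×10⁻⁵ m/K, α₂L₂ = 2.35599×10⁻⁵ m/K → total 5.36179×10⁻⁵ m/K
ΔT = g/(α₁L₁+α₂L₂) = 5.69×10⁻⁴ / 5.36179×10⁻⁵ = 10.612 K
T = 24.5 + 10.612 = 35.112 °C

T = 35.1 °C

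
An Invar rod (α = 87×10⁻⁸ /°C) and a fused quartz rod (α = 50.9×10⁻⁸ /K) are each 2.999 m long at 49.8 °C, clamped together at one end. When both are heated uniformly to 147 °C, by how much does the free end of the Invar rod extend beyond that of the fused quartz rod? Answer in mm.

0.105 mm

ΔT = 97.2 K
Invar: ΔL = 87×10⁻⁸ × 2.999 m × 97.2 = 2.5361×10⁻⁴ m = 0.25361 mm
fused quartz: ΔL = 50.9×10⁻⁸ × 2.999 m × 97.2 = 1.4837×10⁻⁴ m = 0.14837 mm
difference = 0.25361 − 0.14837 = 0.10524 mm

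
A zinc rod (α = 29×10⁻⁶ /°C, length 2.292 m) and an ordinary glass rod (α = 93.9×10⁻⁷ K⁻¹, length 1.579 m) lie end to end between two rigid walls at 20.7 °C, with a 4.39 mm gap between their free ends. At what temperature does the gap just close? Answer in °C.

T = 74.7 °C

Gap closes when ΔL₁ + ΔL₂ = 4.39 mm = 4.39×10⁻³ m
(α₁L₁ + α₂L₂)ΔT = g
α₁L₁ + α₂L₂ = 29×10⁻⁶×2.292 + 93.9×10⁻⁷×1.579 = 8.129481×10⁻⁵ m/K
ΔT = 4.39×10⁻³ / 8.129481×10⁻⁵ = 54.001 K
T = 20.7 + 54.001 = 74.701 °C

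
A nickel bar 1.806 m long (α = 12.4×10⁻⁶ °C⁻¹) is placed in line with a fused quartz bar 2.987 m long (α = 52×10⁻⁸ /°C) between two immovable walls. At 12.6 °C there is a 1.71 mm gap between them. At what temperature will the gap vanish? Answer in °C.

T = 84.0 °C

α₁L₁ = 2.23944×10⁻⁵ m/K, α₂L₂ = 1.55324×10⁻⁶ m/K → total 2.394764×10⁻⁵ m/K
ΔT = g/(α₁L₁+α₂L₂) = 1.71×10⁻³ / 2.394764×10⁻⁵ = 71.406 K
T = 12.6 + 71.406 = 84.006 °C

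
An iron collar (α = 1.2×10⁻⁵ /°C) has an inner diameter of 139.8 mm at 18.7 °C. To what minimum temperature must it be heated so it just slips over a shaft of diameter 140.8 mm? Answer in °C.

T = 615 °C

Required Δd = 140.8 − 139.8 = 1.0 mm
Δd = αd₀ΔT ⇒ ΔT = Δd/(αd₀) = 1.0 / (1.2×10⁻⁵ × 139.8) = 596.09 K
T_min = 18.7 + 596.09 = 614.79 °C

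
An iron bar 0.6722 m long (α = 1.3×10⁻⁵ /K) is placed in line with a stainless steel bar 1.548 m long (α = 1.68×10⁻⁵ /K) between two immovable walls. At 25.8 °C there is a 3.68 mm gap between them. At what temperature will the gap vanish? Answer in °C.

α₁L₁ = 8.7386×10⁻⁶ m/K, α₂L₂ = 2.60064×10⁻⁵ m/K → total 3.4745×10⁻⁵ m/K
ΔT = g/(α₁L₁+α₂L₂) = 3.68×10⁻³ / 3.4745×10⁻⁵ = 105.91 K
T = 25.8 + 105.91 = 131.71 °C

T = 132 °C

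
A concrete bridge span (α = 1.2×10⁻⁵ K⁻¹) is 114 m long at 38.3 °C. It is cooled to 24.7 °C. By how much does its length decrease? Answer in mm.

ΔL = 18.6 mm

|ΔT| = |24.7 − 38.3| = 13.6 K
ΔL = αL₀ΔT = (1.2×10⁻⁵)(114)(13.6) = 1.86×10⁻² m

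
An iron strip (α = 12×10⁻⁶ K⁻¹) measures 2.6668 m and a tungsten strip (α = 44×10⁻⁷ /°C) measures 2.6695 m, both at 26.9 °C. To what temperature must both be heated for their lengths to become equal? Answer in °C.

Equal length when α₁L₁ΔT − α₂L₂ΔT = L₂ − L₁ = 2.70×10⁻³ m
α₁L₁ = 3.20016×10⁻⁵, α₂L₂ = 1.17458×10⁻⁵ → Δ(αL) = 2.02558×10⁻⁵ m/K
ΔT = 2.70×10⁻³ / 2.02558×10⁻⁵ = 133.295 K, so T = 26.9 + 133.295 = 160.195 °C

T = 160.2 °C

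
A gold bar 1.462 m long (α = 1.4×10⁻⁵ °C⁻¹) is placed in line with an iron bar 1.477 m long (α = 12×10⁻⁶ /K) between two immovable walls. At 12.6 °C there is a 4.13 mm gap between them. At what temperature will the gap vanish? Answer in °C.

T = 121 °C

α₁L₁ = 2.0468×10⁻⁵ m/K, α₂L₂ = 1.7724×10⁻⁵ m/K → total 3.8192×10⁻⁵ m/K
ΔT = g/(α₁L₁+α₂L₂) = 4.13×10⁻³ / 3.8192×10⁻⁵ = 108.14 K
T = 12.6 + 108.14 = 120.74 °C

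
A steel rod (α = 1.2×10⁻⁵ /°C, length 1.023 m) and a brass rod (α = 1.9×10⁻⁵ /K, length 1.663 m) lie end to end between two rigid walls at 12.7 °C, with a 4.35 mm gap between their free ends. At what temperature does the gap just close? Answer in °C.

Gap closes when ΔL₁ + ΔL₂ = 4.35 mm = 4.35×10⁻³ m
(α₁L₁ + α₂L₂)ΔT = g
α₁L₁ + α₂L₂ = 1.2×10⁻⁵×1.023 + 1.9×10⁻⁵×1.663 = 4.3873×10⁻⁵ m/K
ΔT = 4.35×10⁻³ / 4.3873×10⁻⁵ = 99.15 K
T = 12.7 + 99.15 = 111.85 °C

T = 112 °C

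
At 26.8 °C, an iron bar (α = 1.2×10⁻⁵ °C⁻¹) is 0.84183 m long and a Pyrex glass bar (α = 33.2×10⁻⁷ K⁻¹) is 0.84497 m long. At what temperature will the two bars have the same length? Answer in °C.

L₁(1 + α₁ΔT) = L₂(1 + α₂ΔT) ⇒ ΔT = (L₂ − L₁)/(α₁L₁ − α₂L₂)
L₂ − L₁ = 0.84497 − 0.84183 = 3.14×10⁻³ m
α₁L₁ − α₂L₂ = 1.2×10⁻⁵×0.84183 − 33.2×10⁻⁷×0.84497 = 7.2966596×10⁻⁶ m/K
ΔT = 3.14×10⁻³ / 7.2966596×10⁻⁶ = 430.334 K
T = 26.8 + 430.334 = 457.134 °C

T = 457.1 °C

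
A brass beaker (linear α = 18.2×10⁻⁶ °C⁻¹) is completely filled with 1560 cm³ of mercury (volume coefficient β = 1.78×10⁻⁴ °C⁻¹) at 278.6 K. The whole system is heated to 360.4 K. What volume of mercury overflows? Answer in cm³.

15.7 cm³

The beaker also expands: β_container ≈ 3α = 5.46×10⁻⁵ /K
Net overflow = V₀(β_liq − 3α_cont)ΔT
β − 3α = 1.78×10⁻⁴ − 5.46×10⁻⁵ = 1.234×10⁻⁴ /K; ΔT = 81.8 K
ΔV = 1560 × 1.234×10⁻⁴ × 81.8 = 15.7 cm³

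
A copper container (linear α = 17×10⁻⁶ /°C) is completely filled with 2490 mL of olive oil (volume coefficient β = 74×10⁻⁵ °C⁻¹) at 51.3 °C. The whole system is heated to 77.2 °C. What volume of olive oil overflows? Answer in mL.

44.4 mL

The container also expands: β_container ≈ 3α = 5.1×10⁻⁵ /K
Net overflow = V₀(β_liq − 3α_cont)ΔT
β − 3α = 7.40×10⁻⁴ − 5.1×10⁻⁵ = 6.89×10⁻⁴ /K; ΔT = 25.9 K
ΔV = 2490 × 6.89×10⁻⁴ × 25.9 = 44.4 mL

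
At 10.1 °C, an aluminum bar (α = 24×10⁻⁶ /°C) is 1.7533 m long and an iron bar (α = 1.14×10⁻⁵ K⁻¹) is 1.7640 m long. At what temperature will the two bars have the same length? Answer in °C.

T = 497.1 °C

Equal length when α₁L₁ΔT − α₂L₂ΔT = L₂ − L₁ = 1.07×10⁻² m
α₁L₁ = 4.20792×10⁻⁵, α₂L₂ = 2.01096×10⁻⁵ → Δ(αL) = 2.19696×10⁻⁵ m/K
ΔT = 1.07×10⁻² / 2.19696×10⁻⁵ = 487.037 K, so T = 10.1 + 487.037 = 497.137 °C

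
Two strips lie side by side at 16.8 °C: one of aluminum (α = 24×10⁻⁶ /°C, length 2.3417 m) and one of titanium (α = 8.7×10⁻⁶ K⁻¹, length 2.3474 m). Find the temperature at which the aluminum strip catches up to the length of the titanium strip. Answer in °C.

Equal length when α₁L₁ΔT − α₂L₂ΔT = L₂ − L₁ = 5.70×10⁻³ m
α₁L₁ = 5.62008×10⁻⁵, α₂L₂ = 2.042238×10⁻⁵ → Δ(αL) = 3.577842×10⁻⁵ m/K
ΔT = 5.70×10⁻³ / 3.577842×10⁻⁵ = 159.314 K, so T = 16.8 + 159.314 = 176.114 °C

T = 176.1 °C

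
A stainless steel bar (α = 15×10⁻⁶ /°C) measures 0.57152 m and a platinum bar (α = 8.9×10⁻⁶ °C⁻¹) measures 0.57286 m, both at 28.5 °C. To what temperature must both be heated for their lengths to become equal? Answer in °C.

L₁(1 + α₁ΔT) = L₂(1 + α₂ΔT) ⇒ ΔT = (L₂ − L₁)/(α₁L₁ − α₂L₂)
L₂ − L₁ = 0.57286 − 0.57152 = 1.34×10⁻³ m
α₁L₁ − α₂L₂ = 15×10⁻⁶×0.57152 − 8.9×10⁻⁶×0.57286 = 3.474346×10⁻⁶ m/K
ΔT = 1.34×10⁻³ / 3.474346×10⁻⁶ = 385.684 K
T = 28.5 + 385.684 = 414.184 °C

T = 414.2 °C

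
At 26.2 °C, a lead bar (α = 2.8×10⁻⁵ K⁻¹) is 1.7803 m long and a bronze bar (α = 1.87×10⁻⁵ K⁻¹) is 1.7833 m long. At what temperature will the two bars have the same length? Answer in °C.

L₁(1 + α₁ΔT) = L₂(1 + α₂ΔT) ⇒ ΔT = (L₂ − L₁)/(α₁L₁ − α₂L₂)
L₂ − L₁ = 1.7833 − 1.7803 = 3.00×10⁻³ m
α₁L₁ − α₂L₂ = 2.8×10⁻⁵×1.7803 − 1.87×10⁻⁵×1.7833 = 1.650069×10⁻⁵ m/K
ΔT = 3.00×10⁻³ / 1.650069×10⁻⁵ = 181.811 K
T = 26.2 + 181.811 = 208.011 °C

T = 208.0 °C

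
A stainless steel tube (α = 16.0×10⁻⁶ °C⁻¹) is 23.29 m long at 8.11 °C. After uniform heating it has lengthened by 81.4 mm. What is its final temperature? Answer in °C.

ΔL = αL₀ΔT ⇒ ΔT = ΔL / (αL₀)
ΔT = 81.4×10⁻³ m / (16.0×10⁻⁶ × 23.29 m) = 218.44 K
T = 8.11 + 218.44 = 226.55 °C

T = 227 °C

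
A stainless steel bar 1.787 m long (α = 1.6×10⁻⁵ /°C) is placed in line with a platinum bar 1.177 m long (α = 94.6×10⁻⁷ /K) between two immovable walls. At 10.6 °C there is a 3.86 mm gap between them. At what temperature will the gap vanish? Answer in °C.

T = 108 °C

Gap closes when ΔL₁ + ΔL₂ = 3.86 mm = 3.86×10⁻³ m
(α₁L₁ + α₂L₂)ΔT = g
α₁L₁ + α₂L₂ = 1.6×10⁻⁵×1.787 + 94.6×10⁻⁷×1.177 = 3.972642×10⁻⁵ m/K
ΔT = 3.86×10⁻³ / 3.972642×10⁻⁵ = 97.16 K
T = 10.6 + 97.16 = 107.76 °C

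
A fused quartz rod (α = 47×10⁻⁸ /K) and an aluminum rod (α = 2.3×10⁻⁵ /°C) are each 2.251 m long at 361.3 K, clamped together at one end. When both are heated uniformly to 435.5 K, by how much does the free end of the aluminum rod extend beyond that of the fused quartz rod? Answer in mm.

3.76 mm

ΔT = 74.2 K
fused quartz: ΔL = 47×10⁻⁸ × 2.251 m × 74.2 = 7.8501×10⁻⁵ m = 0.078501 mm
aluminum: ΔL = 2.3×10⁻⁵ × 2.251 m × 74.2 = 3.8416×10⁻³ m = 3.8416 mm
difference = 3.8416 − 0.078501 = 3.763099 mm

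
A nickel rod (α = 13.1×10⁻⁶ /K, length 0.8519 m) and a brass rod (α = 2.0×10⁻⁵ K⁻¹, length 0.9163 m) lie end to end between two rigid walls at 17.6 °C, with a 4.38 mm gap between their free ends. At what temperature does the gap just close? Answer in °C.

Gap closes when ΔL₁ + ΔL₂ = 4.38 mm = 4.38×10⁻³ m
(α₁L₁ + α₂L₂)ΔT = g
α₁L₁ + α₂L₂ = 13.1×10⁻⁶×0.8519 + 2.0×10⁻⁵×0.9163 = 2.948589×10⁻⁵ m/K
ΔT = 4.38×10⁻³ / 2.948589×10⁻⁵ = 148.55 K
T = 17.6 + 148.55 = 166.15 °C

T = 166 °C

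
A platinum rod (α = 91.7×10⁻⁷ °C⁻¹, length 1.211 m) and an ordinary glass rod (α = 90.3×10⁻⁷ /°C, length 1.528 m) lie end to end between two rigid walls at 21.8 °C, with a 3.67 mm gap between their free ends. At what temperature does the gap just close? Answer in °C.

Gap closes when ΔL₁ + ΔL₂ = 3.67 mm = 3.67×10⁻³ m
(α₁L₁ + α₂L₂)ΔT = g
α₁L₁ + α₂L₂ = 91.7×10⁻⁷×1.211 + 90.3×10⁻⁷×1.528 = 2.490271×10⁻⁵ m/K
ΔT = 3.67×10⁻³ / 2.490271×10⁻⁵ = 147.37 K
T = 21.8 + 147.37 = 169.17 °C

T = 169 °C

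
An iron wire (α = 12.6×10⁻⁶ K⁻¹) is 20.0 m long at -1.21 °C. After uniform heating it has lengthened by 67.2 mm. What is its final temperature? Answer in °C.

ΔL = αL₀ΔT ⇒ ΔT = ΔL / (αL₀)
ΔT = 67.2×10⁻³ m / (12.6×10⁻⁶ × 20.0 m) = 266.67 K
T = -1.21 + 266.67 = 265.46 °C

T = 265 °C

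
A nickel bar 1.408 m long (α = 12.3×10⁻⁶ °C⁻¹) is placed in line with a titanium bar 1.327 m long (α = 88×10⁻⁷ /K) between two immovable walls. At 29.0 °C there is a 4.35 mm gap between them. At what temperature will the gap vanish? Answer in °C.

T = 179 °C

α₁L₁ = 1.73184×10⁻⁵ m/K, α₂L₂ = 1.16776×10⁻⁵ m/K → total 2.8996×10⁻⁵ m/K
ΔT = g/(α₁L₁+α₂L₂) = 4.35×10⁻³ / 2.8996×10⁻⁵ = 150.02 K
T = 29.0 + 150.02 = 179.02 °C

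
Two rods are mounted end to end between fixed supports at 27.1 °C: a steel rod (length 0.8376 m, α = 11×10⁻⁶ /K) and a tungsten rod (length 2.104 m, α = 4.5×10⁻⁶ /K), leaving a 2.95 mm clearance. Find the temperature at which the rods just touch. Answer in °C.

T = 185 °C

Gap closes when ΔL₁ + ΔL₂ = 2.95 mm = 2.95×10⁻³ m
(α₁L₁ + α₂L₂)ΔT = g
α₁L₁ + α₂L₂ = 11×10⁻⁶×0.8376 + 4.5×10⁻⁶×2.104 = 1.86816×10⁻⁵ m/K
ΔT = 2.95×10⁻³ / 1.86816×10⁻⁵ = 157.91 K
T = 27.1 + 157.91 = 185.01 °C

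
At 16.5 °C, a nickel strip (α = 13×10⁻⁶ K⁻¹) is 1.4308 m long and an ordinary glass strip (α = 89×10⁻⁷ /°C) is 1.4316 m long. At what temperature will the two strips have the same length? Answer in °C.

L₁(1 + α₁ΔT) = L₂(1 + α₂ΔT) ⇒ ΔT = (L₂ − L₁)/(α₁L₁ − α₂L₂)
L₂ − L₁ = 1.4316 − 1.4308 = 8.00×10⁻⁴ m
α₁L₁ − α₂L₂ = 13×10⁻⁶×1.4308 − 89×10⁻⁷×1.4316 = 5.85916×10⁻⁶ m/K
ΔT = 8.00×10⁻⁴ / 5.85916×10⁻⁶ = 136.538 K
T = 16.5 + 136.538 = 153.038 °C

T = 153.0 °C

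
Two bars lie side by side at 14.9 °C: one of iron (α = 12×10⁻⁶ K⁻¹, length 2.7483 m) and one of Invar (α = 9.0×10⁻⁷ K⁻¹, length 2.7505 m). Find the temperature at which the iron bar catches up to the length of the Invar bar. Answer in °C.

T = 87.02 °C

L₁(1 + α₁ΔT) = L₂(1 + α₂ΔT) ⇒ ΔT = (L₂ − L₁)/(α₁L₁ − α₂L₂)
L₂ − L₁ = 2.7505 − 2.7483 = 2.20×10⁻³ m
α₁L₁ − α₂L₂ = 12×10⁻⁶×2.7483 − 9.0×10⁻⁷×2.7505 = 3.050415×10⁻⁵ m/K
ΔT = 2.20×10⁻³ / 3.050415×10⁻⁵ = 72.1213 K
T = 14.9 + 72.1213 = 87.0213 °C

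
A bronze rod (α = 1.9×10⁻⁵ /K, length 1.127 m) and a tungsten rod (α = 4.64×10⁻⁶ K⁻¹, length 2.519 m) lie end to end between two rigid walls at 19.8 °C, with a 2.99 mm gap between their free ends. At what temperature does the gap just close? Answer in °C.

α₁L₁ = 2.1413×10⁻⁵ m/K, α₂L₂ = 1.168816×10⁻⁵ m/K → total 3.310116×10⁻⁵ m/K
ΔT = g/(α₁L₁+α₂L₂) = 2.99×10⁻³ / 3.310116×10⁻⁵ = 90.33 K
T = 19.8 + 90.33 = 110.13 °C

T = 110 °C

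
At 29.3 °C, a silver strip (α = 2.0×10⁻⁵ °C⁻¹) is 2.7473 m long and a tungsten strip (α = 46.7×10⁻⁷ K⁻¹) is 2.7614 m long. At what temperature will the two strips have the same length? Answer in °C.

L₁(1 + α₁ΔT) = L₂(1 + α₂ΔT) ⇒ ΔT = (L₂ − L₁)/(α₁L₁ − α₂L₂)
L₂ − L₁ = 2.7614 − 2.7473 = 1.41×10⁻² m
α₁L₁ − α₂L₂ = 2.0×10⁻⁵×2.7473 − 46.7×10⁻⁷×2.7614 = 4.2050262×10⁻⁵ m/K
ΔT = 1.41×10⁻² / 4.2050262×10⁻⁵ = 335.313 K
T = 29.3 + 335.313 = 364.613 °C

T = 364.6 °C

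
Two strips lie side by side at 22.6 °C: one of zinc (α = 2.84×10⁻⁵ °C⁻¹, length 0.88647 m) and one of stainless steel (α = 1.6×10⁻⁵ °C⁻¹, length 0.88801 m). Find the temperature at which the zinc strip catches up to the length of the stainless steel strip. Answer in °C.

T = 163.0 °C

Equal length when α₁L₁ΔT − α₂L₂ΔT = L₂ − L₁ = 1.54×10⁻³ m
α₁L₁ = 2.5175748×10⁻⁵, α₂L₂ = 1.420816×10⁻⁵ → Δ(αL) = 1.0967588×10⁻⁵ m/K
ΔT = 1.54×10⁻³ / 1.0967588×10⁻⁵ = 140.414 K, so T = 22.6 + 140.414 = 163.014 °C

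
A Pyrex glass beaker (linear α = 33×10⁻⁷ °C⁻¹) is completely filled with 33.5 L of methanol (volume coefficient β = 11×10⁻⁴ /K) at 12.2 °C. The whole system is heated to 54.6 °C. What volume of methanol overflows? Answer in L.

1.55 L

The beaker also expands: β_container ≈ 3α = 9.9×10⁻⁶ /K
Net overflow = V₀(β_liq − 3α_cont)ΔT
β − 3α = 1.10×10⁻³ − 9.9×10⁻⁶ = 1.0901×10⁻³ /K; ΔT = 42.4 K
ΔV = 33.5 × 1.0901×10⁻³ × 42.4 = 1.55 L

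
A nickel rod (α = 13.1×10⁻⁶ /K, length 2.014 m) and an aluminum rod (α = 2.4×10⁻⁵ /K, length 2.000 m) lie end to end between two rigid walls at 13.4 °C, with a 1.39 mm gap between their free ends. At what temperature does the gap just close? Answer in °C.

Gap closes when ΔL₁ + ΔL₂ = 1.39 mm = 1.39×10⁻³ m
(α₁L₁ + α₂L₂)ΔT = g
α₁L₁ + α₂L₂ = 13.1×10⁻⁶×2.014 + 2.4×10⁻⁵×2.000 = 7.43834×10⁻⁵ m/K
ΔT = 1.39×10⁻³ / 7.43834×10⁻⁵ = 18.687 K
T = 13.4 + 18.687 = 32.087 °C

T = 32.1 °C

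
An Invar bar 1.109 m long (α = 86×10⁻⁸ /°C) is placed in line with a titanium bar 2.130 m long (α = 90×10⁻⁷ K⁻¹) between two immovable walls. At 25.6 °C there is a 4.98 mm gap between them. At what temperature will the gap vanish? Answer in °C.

Gap closes when ΔL₁ + ΔL₂ = 4.98 mm = 4.98×10⁻³ m
(α₁L₁ + α₂L₂)ΔT = g
α₁L₁ + α₂L₂ = 86×10⁻⁸×1.109 + 90×10⁻⁷×2.130 = 2.012374×10⁻⁵ m/K
ΔT = 4.98×10⁻³ / 2.012374×10⁻⁵ = 247.47 K
T = 25.6 + 247.47 = 273.07 °C

T = 273 °C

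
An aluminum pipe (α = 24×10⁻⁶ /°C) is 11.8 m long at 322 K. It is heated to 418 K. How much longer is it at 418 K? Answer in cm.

ΔL = 2.72 cm

|ΔT| = |418 − 322| = 96 K
ΔL = αL₀ΔT = (24×10⁻⁶)(11.8)(96) = 2.72×10⁻² m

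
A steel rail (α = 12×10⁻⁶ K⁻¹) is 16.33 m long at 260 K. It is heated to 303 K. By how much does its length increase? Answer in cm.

ΔL = 0.843 cm

|ΔT| = |303 − 260| = 43 K
ΔL = αL₀ΔT = (12×10⁻⁶)(16.33)(43) = 8.43×10⁻³ m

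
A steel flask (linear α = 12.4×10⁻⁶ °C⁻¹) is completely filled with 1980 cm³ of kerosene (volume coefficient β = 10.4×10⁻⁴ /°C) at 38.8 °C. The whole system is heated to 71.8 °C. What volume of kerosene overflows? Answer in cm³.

65.5 cm³

The flask also expands: β_container ≈ 3α = 3.72×10⁻⁵ /K
Net overflow = V₀(β_liq − 3α_cont)ΔT
β − 3α = 1.04×10⁻³ − 3.72×10⁻⁵ = 1.0028×10⁻³ /K; ΔT = 33.0 K
ΔV = 1980 × 1.0028×10⁻³ × 33.0 = 65.5 cm³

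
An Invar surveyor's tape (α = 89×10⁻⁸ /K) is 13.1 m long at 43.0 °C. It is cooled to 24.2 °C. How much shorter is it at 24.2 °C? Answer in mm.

ΔL = 0.219 mm

|ΔT| = |24.2 − 43.0| = 18.8 K
ΔL = αL₀ΔT = (89×10⁻⁸)(13.1)(18.8) = 2.19×10⁻⁴ m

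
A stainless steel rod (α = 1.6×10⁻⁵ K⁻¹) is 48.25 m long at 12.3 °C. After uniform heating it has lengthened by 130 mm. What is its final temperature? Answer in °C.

ΔL = αL₀ΔT ⇒ ΔT = ΔL / (αL₀)
ΔT = 130×10⁻³ m / (1.6×10⁻⁵ × 48.25 m) = 168.39 K
T = 12.3 + 168.39 = 180.69 °C

T = 181 °C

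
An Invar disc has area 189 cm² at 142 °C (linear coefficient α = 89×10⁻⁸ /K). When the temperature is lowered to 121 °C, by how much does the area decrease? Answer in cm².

ΔA = 0.00706 cm²

Area coefficient ≈ 2α; |ΔT| = 21 K
ΔA = 2αA₀ΔT = 2(89×10⁻⁸)(189)(21) = 7.06×10⁻³ cm²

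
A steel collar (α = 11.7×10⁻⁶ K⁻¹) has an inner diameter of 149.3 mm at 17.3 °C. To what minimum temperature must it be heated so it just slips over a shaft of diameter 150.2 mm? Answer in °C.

T = 533 °C

Required Δd = 150.2 − 149.3 = 0.9 mm
Δd = αd₀ΔT ⇒ ΔT = Δd/(αd₀) = 0.9 / (11.7×10⁻⁶ × 149.3) = 515.22 K
T_min = 17.3 + 515.22 = 532.52 °C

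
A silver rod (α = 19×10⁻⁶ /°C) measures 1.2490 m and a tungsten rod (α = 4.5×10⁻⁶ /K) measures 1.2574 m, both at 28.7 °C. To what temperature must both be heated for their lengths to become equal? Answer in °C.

L₁(1 + α₁ΔT) = L₂(1 + α₂ΔT) ⇒ ΔT = (L₂ − L₁)/(α₁L₁ − α₂L₂)
L₂ − L₁ = 1.2574 − 1.2490 = 8.40×10⁻³ m
α₁L₁ − α₂L₂ = 19×10⁻⁶×1.2490 − 4.5×10⁻⁶×1.2574 = 1.80727×10⁻⁵ m/K
ΔT = 8.40×10⁻³ / 1.80727×10⁻⁵ = 464.789 K
T = 28.7 + 464.789 = 493.489 °C

T = 493.5 °C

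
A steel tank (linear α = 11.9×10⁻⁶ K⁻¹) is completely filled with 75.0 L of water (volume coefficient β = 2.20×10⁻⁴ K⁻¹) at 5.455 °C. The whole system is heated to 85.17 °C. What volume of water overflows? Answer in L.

The tank also expands: β_container ≈ 3α = 3.57×10⁻⁵ /K
Net overflow = V₀(β_liq − 3α_cont)ΔT
β − 3α = 2.20×10⁻⁴ − 3.57×10⁻⁵ = 1.843×10⁻⁴ /K; ΔT = 79.715 K
ΔV = 75.0 × 1.843×10⁻⁴ × 79.715 = 1.10 L

1.10 L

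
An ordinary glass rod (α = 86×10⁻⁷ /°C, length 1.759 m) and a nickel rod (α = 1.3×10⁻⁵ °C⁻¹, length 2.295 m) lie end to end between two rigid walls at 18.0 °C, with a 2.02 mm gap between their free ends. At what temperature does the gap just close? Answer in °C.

Gap closes when ΔL₁ + ΔL₂ = 2.02 mm = 2.02×10⁻³ m
(α₁L₁ + α₂L₂)ΔT = g
α₁L₁ + α₂L₂ = 86×10⁻⁷×1.759 + 1.3×10⁻⁵×2.295 = 4.49624×10⁻⁵ m/K
ΔT = 2.02×10⁻³ / 4.49624×10⁻⁵ = 44.926 K
T = 18.0 + 44.926 = 62.926 °C

T = 62.9 °C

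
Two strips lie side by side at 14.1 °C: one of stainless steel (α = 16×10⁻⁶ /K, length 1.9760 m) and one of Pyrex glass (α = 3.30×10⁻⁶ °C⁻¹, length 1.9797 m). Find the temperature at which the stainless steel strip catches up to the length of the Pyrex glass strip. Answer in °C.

L₁(1 + α₁ΔT) = L₂(1 + α₂ΔT) ⇒ ΔT = (L₂ − L₁)/(α₁L₁ − α₂L₂)
L₂ − L₁ = 1.9797 − 1.9760 = 3.70×10⁻³ m
α₁L₁ − α₂L₂ = 16×10⁻⁶×1.9760 − 3.30×10⁻⁶×1.9797 = 2.508299×10⁻⁵ m/K
ΔT = 3.70×10⁻³ / 2.508299×10⁻⁵ = 147.510 K
T = 14.1 + 147.510 = 161.610 °C

T = 161.6 °C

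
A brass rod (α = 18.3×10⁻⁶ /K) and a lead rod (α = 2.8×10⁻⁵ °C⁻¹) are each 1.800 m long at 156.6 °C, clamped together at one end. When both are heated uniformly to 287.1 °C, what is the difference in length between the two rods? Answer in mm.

2.28 mm

ΔT = 130.5 K
brass: ΔL = 18.3×10⁻⁶ × 1.800 m × 130.5 = 4.2987×10⁻³ m = 4.2987 mm
lead: ΔL = 2.8×10⁻⁵ × 1.800 m × 130.5 = 6.5772×10⁻³ m = 6.5772 mm
difference = 6.5772 − 4.2987 = 2.2785 mm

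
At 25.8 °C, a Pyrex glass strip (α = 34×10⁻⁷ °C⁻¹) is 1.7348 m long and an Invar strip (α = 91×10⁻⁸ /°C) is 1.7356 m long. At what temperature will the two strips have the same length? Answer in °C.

L₁(1 + α₁ΔT) = L₂(1 + α₂ΔT) ⇒ ΔT = (L₂ − L₁)/(α₁L₁ − α₂L₂)
L₂ − L₁ = 1.7356 − 1.7348 = 8.00×10⁻⁴ m
α₁L₁ − α₂L₂ = 34×10⁻⁷×1.7348 − 91×10⁻⁸×1.7356 = 4.318924×10⁻⁶ m/K
ΔT = 8.00×10⁻⁴ / 4.318924×10⁻⁶ = 185.231 K
T = 25.8 + 185.231 = 211.031 °C

T = 211.0 °C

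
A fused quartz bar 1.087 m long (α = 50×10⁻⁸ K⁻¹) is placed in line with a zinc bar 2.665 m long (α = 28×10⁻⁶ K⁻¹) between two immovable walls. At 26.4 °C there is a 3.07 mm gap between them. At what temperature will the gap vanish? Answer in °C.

α₁L₁ = 5.435×10⁻⁷ m/K, α₂L₂ = 7.462×10⁻⁵ m/K → total 7.51635×10⁻⁵ m/K
ΔT = g/(α₁L₁+α₂L₂) = 3.07×10⁻³ / 7.51635×10⁻⁵ = 40.844 K
T = 26.4 + 40.844 = 67.244 °C

T = 67.2 °C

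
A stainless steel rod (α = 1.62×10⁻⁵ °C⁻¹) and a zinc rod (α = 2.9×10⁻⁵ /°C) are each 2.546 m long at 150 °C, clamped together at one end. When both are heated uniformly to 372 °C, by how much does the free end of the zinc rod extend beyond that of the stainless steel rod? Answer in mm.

7.23 mm

ΔT = 222 K
stainless steel: ΔL = 1.62×10⁻⁵ × 2.546 m × 222 = 9.1564×10⁻³ m = 9.1564 mm
zinc: ΔL = 2.9×10⁻⁵ × 2.546 m × 222 = 1.6391×10⁻² m = 16.391 mm
difference = 16.391 − 9.1564 = 7.2346 mm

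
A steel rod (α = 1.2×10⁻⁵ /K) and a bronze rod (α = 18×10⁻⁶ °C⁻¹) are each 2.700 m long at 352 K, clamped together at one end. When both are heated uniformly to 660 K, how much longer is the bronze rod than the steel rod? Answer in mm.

ΔT = 308 K
steel: ΔL = 1.2×10⁻⁵ × 2.700 m × 308 = 9.9792×10⁻³ m = 9.9792 mm
bronze: ΔL = 18×10⁻⁶ × 2.700 m × 308 = 1.4969×10⁻² m = 14.969 mm
difference = 14.969 − 9.9792 = 4.9898 mm

4.99 mm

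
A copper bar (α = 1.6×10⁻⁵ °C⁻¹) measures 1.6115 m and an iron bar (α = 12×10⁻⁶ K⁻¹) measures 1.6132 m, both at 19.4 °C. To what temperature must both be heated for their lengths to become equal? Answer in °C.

Equal length when α₁L₁ΔT − α₂L₂ΔT = L₂ − L₁ = 1.70×10⁻³ m
α₁L₁ = 2.5784×10⁻⁵, α₂L₂ = 1.93584×10⁻⁵ → Δ(αL) = 6.4256×10⁻⁶ m/K
ΔT = 1.70×10⁻³ / 6.4256×10⁻⁶ = 264.567 K, so T = 19.4 + 264.567 = 283.967 °C

T = 284.0 °C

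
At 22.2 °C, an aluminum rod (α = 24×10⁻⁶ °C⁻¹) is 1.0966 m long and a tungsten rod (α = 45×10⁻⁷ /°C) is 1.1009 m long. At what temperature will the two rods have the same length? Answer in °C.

L₁(1 + α₁ΔT) = L₂(1 + α₂ΔT) ⇒ ΔT = (L₂ − L₁)/(α₁L₁ − α₂L₂)
L₂ − L₁ = 1.1009 − 1.0966 = 4.30×10⁻³ m
α₁L₁ − α₂L₂ = 24×10⁻⁶×1.0966 − 45×10⁻⁷×1.1009 = 2.136435×10⁻⁵ m/K
ΔT = 4.30×10⁻³ / 2.136435×10⁻⁵ = 201.270 K
T = 22.2 + 201.270 = 223.470 °C

T = 223.5 °C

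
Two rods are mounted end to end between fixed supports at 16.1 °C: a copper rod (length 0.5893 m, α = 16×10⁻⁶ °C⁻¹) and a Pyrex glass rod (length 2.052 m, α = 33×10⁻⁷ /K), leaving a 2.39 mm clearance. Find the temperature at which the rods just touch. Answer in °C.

Gap closes when ΔL₁ + ΔL₂ = 2.39 mm = 2.39×10⁻³ m
(α₁L₁ + α₂L₂)ΔT = g
α₁L₁ + α₂L₂ = 16×10⁻⁶×0.5893 + 33×10⁻⁷×2.052 = 1.62004×10⁻⁵ m/K
ΔT = 2.39×10⁻³ / 1.62004×10⁻⁵ = 147.53 K
T = 16.1 + 147.53 = 163.63 °C

T = 164 °C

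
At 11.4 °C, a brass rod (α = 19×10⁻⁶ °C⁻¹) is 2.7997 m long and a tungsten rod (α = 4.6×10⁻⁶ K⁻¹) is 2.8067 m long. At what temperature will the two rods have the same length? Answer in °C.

Equal length when α₁L₁ΔT − α₂L₂ΔT = L₂ − L₁ = 7.00×10⁻³ m
α₁L₁ = 5.31943×10⁻⁵, α₂L₂ = 1.291082×10⁻⁵ → Δ(αL) = 4.028348×10⁻⁵ m/K
ΔT = 7.00×10⁻³ / 4.028348×10⁻⁵ = 173.769 K, so T = 11.4 + 173.769 = 185.169 °C

T = 185.2 °C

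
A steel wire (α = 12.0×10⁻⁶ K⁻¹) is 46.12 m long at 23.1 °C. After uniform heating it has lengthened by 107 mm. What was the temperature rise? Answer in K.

ΔT = 193 K

ΔL = αL₀ΔT ⇒ ΔT = ΔL / (αL₀)
ΔT = 107×10⁻³ m / (12.0×10⁻⁶ × 46.12 m) = 193.34 K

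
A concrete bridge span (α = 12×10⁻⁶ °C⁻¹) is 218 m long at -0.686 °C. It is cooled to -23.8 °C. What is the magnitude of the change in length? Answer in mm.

ΔL = 60.5 mm

|ΔT| = |-23.8 − (-0.686)| = 23.114 K
ΔL = αL₀ΔT = (12×10⁻⁶)(218)(23.114) = 6.05×10⁻² m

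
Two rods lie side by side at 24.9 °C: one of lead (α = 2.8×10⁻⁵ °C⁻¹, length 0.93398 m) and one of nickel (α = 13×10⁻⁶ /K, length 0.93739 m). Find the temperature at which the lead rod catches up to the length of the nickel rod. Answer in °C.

L₁(1 + α₁ΔT) = L₂(1 + α₂ΔT) ⇒ ΔT = (L₂ − L₁)/(α₁L₁ − α₂L₂)
L₂ − L₁ = 0.93739 − 0.93398 = 3.41×10⁻³ m
α₁L₁ − α₂L₂ = 2.8×10⁻⁵×0.93398 − 13×10⁻⁶×0.93739 = 1.396537×10⁻⁵ m/K
ΔT = 3.41×10⁻³ / 1.396537×10⁻⁵ = 244.175 K
T = 24.9 + 244.175 = 269.075 °C

T = 269.1 °C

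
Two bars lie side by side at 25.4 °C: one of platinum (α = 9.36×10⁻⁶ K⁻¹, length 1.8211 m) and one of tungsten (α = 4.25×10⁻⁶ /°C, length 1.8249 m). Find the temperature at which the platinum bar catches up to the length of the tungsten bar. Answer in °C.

Equal length when α₁L₁ΔT − α₂L₂ΔT = L₂ − L₁ = 3.80×10⁻³ m
α₁L₁ = 1.7045496×10⁻⁵, α₂L₂ = 7.755825×10⁻⁶ → Δ(αL) = 9.289671×10⁻⁶ m/K
ΔT = 3.80×10⁻³ / 9.289671×10⁻⁶ = 409.056 K, so T = 25.4 + 409.056 = 434.456 °C

T = 434.5 °C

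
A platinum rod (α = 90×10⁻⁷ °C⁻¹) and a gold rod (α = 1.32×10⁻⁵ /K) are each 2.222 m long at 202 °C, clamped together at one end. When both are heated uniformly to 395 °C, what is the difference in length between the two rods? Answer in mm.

1.80 mm

ΔT = 193 K
platinum: ΔL = 90×10⁻⁷ × 2.222 m × 193 = 3.8596×10⁻³ m = 3.8596 mm
gold: ΔL = 1.32×10⁻⁵ × 2.222 m × 193 = 5.6608×10⁻³ m = 5.6608 mm
difference = 5.6608 − 3.8596 = 1.8012 mm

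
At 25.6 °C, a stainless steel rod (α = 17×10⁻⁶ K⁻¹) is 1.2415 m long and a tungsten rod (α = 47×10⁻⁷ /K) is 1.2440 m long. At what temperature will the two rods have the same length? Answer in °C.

Equal length when α₁L₁ΔT − α₂L₂ΔT = L₂ − L₁ = 2.50×10⁻³ m
α₁L₁ = 2.11055×10⁻⁵, α₂L₂ = 5.8468×10⁻⁶ → Δ(αL) = 1.52587×10⁻⁵ m/K
ΔT = 2.50×10⁻³ / 1.52587×10⁻⁵ = 163.841 K, so T = 25.6 + 163.841 = 189.441 °C

T = 189.4 °C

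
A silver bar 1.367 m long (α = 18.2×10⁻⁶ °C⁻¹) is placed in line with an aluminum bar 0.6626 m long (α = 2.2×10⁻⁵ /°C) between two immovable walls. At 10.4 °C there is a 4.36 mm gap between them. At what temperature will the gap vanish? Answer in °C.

T = 121 °C

α₁L₁ = 2.48794×10⁻⁵ m/K, α₂L₂ = 1.45772×10⁻⁵ m/K → total 3.94566×10⁻⁵ m/K
ΔT = g/(α₁L₁+α₂L₂) = 4.36×10⁻³ / 3.94566×10⁻⁵ = 110.50 K
T = 10.4 + 110.50 = 120.90 °C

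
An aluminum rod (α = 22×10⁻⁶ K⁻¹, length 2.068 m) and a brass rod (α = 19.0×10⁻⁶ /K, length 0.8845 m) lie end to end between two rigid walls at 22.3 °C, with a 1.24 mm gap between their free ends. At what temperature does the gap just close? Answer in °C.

Gap closes when ΔL₁ + ΔL₂ = 1.24 mm = 1.24×10⁻³ m
(α₁L₁ + α₂L₂)ΔT = g
α₁L₁ + α₂L₂ = 22×10⁻⁶×2.068 + 19.0×10⁻⁶×0.8845 = 6.23015×10⁻⁵ m/K
ΔT = 1.24×10⁻³ / 6.23015×10⁻⁵ = 19.903 K
T = 22.3 + 19.903 = 42.203 °C

T = 42.2 °C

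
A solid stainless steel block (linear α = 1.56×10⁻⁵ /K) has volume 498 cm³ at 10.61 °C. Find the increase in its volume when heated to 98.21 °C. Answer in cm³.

Isotropic solid: β ≈ 3α = 4.7×10⁻⁵ /K; ΔT = 87.60 K
ΔV = 3αV₀ΔT = 3(1.56×10⁻⁵)(498)(87.60) = 2.04 cm³

ΔV = 2.04 cm³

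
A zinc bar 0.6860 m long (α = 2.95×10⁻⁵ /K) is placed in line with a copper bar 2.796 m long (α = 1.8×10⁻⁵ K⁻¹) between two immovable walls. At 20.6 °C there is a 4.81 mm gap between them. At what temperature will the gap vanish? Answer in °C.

T = 88.8 °C

α₁L₁ = 2.0237×10⁻⁵ m/K, α₂L₂ = 5.0328×10⁻⁵ m/K → total 7.0565×10⁻⁵ m/K
ΔT = g/(α₁L₁+α₂L₂) = 4.81×10⁻³ / 7.0565×10⁻⁵ = 68.164 K
T = 20.6 + 68.164 = 88.764 °C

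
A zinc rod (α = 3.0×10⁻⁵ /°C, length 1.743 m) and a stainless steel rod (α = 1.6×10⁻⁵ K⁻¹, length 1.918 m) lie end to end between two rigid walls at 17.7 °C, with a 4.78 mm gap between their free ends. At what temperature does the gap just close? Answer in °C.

Gap closes when ΔL₁ + ΔL₂ = 4.78 mm = 4.78×10⁻³ m
(α₁L₁ + α₂L₂)ΔT = g
α₁L₁ + α₂L₂ = 3.0×10⁻⁵×1.743 + 1.6×10⁻⁵×1.918 = 8.2978×10⁻⁵ m/K
ΔT = 4.78×10⁻³ / 8.2978×10⁻⁵ = 57.606 K
T = 17.7 + 57.606 = 75.306 °C

T = 75.3 °C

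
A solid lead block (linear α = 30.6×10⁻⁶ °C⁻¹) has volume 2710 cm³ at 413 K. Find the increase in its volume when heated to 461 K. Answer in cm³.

Isotropic solid: β ≈ 3α = 9.2×10⁻⁵ /K; ΔT = 48 K
ΔV = 3αV₀ΔT = 3(30.6×10⁻⁶)(2710)(48) = 11.9 cm³

ΔV = 11.9 cm³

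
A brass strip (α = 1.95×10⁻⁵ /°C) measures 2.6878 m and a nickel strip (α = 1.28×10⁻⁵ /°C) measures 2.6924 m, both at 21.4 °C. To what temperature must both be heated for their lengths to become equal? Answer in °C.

L₁(1 + α₁ΔT) = L₂(1 + α₂ΔT) ⇒ ΔT = (L₂ − L₁)/(α₁L₁ − α₂L₂)
L₂ − L₁ = 2.6924 − 2.6878 = 4.60×10⁻³ m
α₁L₁ − α₂L₂ = 1.95×10⁻⁵×2.6878 − 1.28×10⁻⁵×2.6924 = 1.794938×10⁻⁵ m/K
ΔT = 4.60×10⁻³ / 1.794938×10⁻⁵ = 256.276 K
T = 21.4 + 256.276 = 277.676 °C

T = 277.7 °C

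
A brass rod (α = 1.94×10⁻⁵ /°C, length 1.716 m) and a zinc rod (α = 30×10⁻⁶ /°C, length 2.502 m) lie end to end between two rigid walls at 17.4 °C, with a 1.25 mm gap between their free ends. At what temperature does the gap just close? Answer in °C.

α₁L₁ = 3.32904×10⁻⁵ m/K, α₂L₂ = 7.506×10⁻⁵ m/K → total 1.083504×10⁻⁴ m/K
ΔT = g/(α₁L₁+α₂L₂) = 1.25×10⁻³ / 1.083504×10⁻⁴ = 11.537 K
T = 17.4 + 11.537 = 28.937 °C

T = 28.9 °C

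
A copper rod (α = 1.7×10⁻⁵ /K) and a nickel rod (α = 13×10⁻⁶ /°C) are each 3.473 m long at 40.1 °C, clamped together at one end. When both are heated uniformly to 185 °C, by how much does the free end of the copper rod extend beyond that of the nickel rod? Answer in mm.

2.01 mm

ΔT = 144.9 K
copper: ΔL = 1.7×10⁻⁵ × 3.473 m × 144.9 = 8.5550×10⁻³ m = 8.5550 mm
nickel: ΔL = 13×10⁻⁶ × 3.473 m × 144.9 = 6.5421×10⁻³ m = 6.5421 mm
difference = 8.5550 − 6.5421 = 2.0129 mm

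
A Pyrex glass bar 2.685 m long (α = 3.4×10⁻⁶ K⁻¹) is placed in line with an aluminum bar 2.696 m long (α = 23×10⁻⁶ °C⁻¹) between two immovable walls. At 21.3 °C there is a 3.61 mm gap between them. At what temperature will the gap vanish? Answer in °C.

Gap closes when ΔL₁ + ΔL₂ = 3.61 mm = 3.61×10⁻³ m
(α₁L₁ + α₂L₂)ΔT = g
α₁L₁ + α₂L₂ = 3.4×10⁻⁶×2.685 + 23×10⁻⁶×2.696 = 7.1137×10⁻⁵ m/K
ΔT = 3.61×10⁻³ / 7.1137×10⁻⁵ = 50.747 K
T = 21.3 + 50.747 = 72.047 °C

T = 72.0 °C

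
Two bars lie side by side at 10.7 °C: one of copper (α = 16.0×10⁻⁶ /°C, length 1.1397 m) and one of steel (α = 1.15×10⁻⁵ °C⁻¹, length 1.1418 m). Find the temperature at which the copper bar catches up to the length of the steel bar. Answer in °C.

T = 422.1 °C

Equal length when α₁L₁ΔT − α₂L₂ΔT = L₂ − L₁ = 2.10×10⁻³ m
α₁L₁ = 1.82352×10⁻⁵, α₂L₂ = 1.31307×10⁻⁵ → Δ(αL) = 5.1045×10⁻⁶ m/K
ΔT = 2.10×10⁻³ / 5.1045×10⁻⁶ = 411.402 K, so T = 10.7 + 411.402 = 422.102 °C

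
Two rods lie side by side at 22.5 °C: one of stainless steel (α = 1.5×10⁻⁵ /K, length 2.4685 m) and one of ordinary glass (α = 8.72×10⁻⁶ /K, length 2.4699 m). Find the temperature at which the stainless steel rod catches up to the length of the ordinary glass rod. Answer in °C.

L₁(1 + α₁ΔT) = L₂(1 + α₂ΔT) ⇒ ΔT = (L₂ − L₁)/(α₁L₁ − α₂L₂)
L₂ − L₁ = 2.4699 − 2.4685 = 1.40×10⁻³ m
α₁L₁ − α₂L₂ = 1.5×10⁻⁵×2.4685 − 8.72×10⁻⁶×2.4699 = 1.5489972×10⁻⁵ m/K
ΔT = 1.40×10⁻³ / 1.5489972×10⁻⁵ = 90.381 K
T = 22.5 + 90.381 = 112.881 °C

T = 112.9 °C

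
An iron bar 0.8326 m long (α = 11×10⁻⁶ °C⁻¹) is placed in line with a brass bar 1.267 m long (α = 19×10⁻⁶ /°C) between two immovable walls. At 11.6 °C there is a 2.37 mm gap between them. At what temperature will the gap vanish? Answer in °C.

T = 82.9 °C

α₁L₁ = 9.1586×10⁻⁶ m/K, α₂L₂ = 2.4073×10⁻⁵ m/K → total 3.32316×10⁻⁵ m/K
ΔT = g/(α₁L₁+α₂L₂) = 2.37×10⁻³ / 3.32316×10⁻⁵ = 71.318 K
T = 11.6 + 71.318 = 82.918 °C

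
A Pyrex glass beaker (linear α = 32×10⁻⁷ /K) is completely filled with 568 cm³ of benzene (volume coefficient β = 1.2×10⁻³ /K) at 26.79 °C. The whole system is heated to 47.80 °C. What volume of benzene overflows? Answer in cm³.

14.2 cm³

The beaker also expands: β_container ≈ 3α = 9.6×10⁻⁶ /K
Net overflow = V₀(β_liq − 3α_cont)ΔT
β − 3α = 1.20×10⁻³ − 9.6×10⁻⁶ = 1.1904×10⁻³ /K; ΔT = 21.01 K
ΔV = 568 × 1.1904×10⁻³ × 21.01 = 14.2 cm³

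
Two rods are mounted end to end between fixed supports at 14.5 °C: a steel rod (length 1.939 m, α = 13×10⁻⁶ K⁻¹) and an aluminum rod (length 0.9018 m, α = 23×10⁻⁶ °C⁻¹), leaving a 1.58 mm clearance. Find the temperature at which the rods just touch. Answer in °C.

T = 48.9 °C

α₁L₁ = 2.5207×10⁻⁵ m/K, α₂L₂ = 2.07414×10⁻⁵ m/K → total 4.59484×10⁻⁵ m/K
ΔT = g/(α₁L₁+α₂L₂) = 1.58×10⁻³ / 4.59484×10⁻⁵ = 34.386 K
T = 14.5 + 34.386 = 48.886 °C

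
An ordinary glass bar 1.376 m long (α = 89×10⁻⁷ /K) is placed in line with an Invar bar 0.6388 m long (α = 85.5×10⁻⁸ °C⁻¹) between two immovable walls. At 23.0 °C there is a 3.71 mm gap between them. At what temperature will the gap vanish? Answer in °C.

Gap closes when ΔL₁ + ΔL₂ = 3.71 mm = 3.71×10⁻³ m
(α₁L₁ + α₂L₂)ΔT = g
α₁L₁ + α₂L₂ = 89×10⁻⁷×1.376 + 85.5×10⁻⁸×0.6388 = 1.2792574×10⁻⁵ m/K
ΔT = 3.71×10⁻³ / 1.2792574×10⁻⁵ = 290.01 K
T = 23.0 + 290.01 = 313.01 °C

T = 313 °C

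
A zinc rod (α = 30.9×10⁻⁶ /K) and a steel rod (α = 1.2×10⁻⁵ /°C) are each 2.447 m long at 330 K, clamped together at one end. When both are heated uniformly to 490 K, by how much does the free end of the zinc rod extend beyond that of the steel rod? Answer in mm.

7.40 mm

ΔT = 160 K
zinc: ΔL = 30.9×10⁻⁶ × 2.447 m × 160 = 1.2098×10⁻² m = 12.098 mm
steel: ΔL = 1.2×10⁻⁵ × 2.447 m × 160 = 4.6982×10⁻³ m = 4.6982 mm
difference = 12.098 − 4.6982 = 7.3998 mm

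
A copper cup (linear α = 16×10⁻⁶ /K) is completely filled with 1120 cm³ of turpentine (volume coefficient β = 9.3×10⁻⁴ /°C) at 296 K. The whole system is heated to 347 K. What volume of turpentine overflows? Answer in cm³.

50.4 cm³

The cup also expands: β_container ≈ 3α = 4.8×10⁻⁵ /K
Net overflow = V₀(β_liq − 3α_cont)ΔT
β − 3α = 9.30×10⁻⁴ − 4.8×10⁻⁵ = 8.82×10⁻⁴ /K; ΔT = 51 K
ΔV = 1120 × 8.82×10⁻⁴ × 51 = 50.4 cm³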